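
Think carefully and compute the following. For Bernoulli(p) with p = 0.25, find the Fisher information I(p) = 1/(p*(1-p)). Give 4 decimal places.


For Bernoulli(p), Fisher information is I(p) = 1/(p*(1-p)).
p = 0.25, 1-p = 0.75.
p*(1-p) = 0.1875.
I(p) = 1/0.1875 = 5.3333

5.3333


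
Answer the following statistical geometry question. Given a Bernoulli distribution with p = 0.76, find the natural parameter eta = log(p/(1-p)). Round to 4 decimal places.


Natural parameter for Bernoulli: eta = log(p/(1-p)).
p = 0.76, 1-p = 0.24.
p/(1-p) = 3.166667.
eta = log(3.166667) = 1.1527

1.1527


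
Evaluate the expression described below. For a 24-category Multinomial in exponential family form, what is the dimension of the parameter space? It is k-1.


Exponential family dimension calculation:
For Multinomial with k=24 categories, dim = k-1 = 23.

23


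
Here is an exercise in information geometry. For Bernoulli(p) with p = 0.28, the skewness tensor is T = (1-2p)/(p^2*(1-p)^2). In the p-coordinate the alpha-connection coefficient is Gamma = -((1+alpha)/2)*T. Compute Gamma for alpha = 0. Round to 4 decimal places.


Skewness (Amari-Chentsov) tensor: T = (1-2p)/(p^2*(1-p)^2).
p = 0.28, 1-2p = 0.44, p^2 = 0.0784, (1-p)^2 = 0.5184.
T = 0.44/(0.0784 * 0.5184) = 10.82609.
In the p-coordinate, Gamma^(alpha) = Gamma^(0) - (alpha/2)*T with Gamma^(0) = (1/2)*g'(p) = -T/2,
so Gamma^(alpha) = -((1+alpha)/2)*T.
alpha = 0, -(1+alpha)/2 = -0.5.
Gamma = -0.5 * 10.82609 = -5.4130

-5.4130


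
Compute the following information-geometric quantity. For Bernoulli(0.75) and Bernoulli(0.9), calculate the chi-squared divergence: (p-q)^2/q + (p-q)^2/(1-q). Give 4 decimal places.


Chi-squared divergence between Bernoulli distributions:
chi^2 = (p-q)^2/q + (p-q)^2/(1-q).
p = 0.75, q = 0.9, p-q = -0.15.
(p-q)^2 = 0.0225.
term1 = 0.0225/0.9 = 0.025.
term2 = 0.0225/0.1 = 0.225.
chi^2 = 0.025 + 0.225 = 0.2500

0.2500


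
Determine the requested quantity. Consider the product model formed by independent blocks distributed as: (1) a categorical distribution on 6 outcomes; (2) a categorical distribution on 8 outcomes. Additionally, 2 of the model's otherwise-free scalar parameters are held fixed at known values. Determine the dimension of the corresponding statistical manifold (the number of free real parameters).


The dimension of a statistical manifold equals the number of free
(independent) real parameters of the model. For a product of independent
blocks the parameter counts add.
- categorical on 6 outcomes (probabilities sum to 1): 6-1 = 5.
- categorical on 8 outcomes (probabilities sum to 1): 8-1 = 7.
Total = 5 + 7 = 12.
2 parameter(s) fixed at known values: 12 - 2 = 10.
Dimension = 10

10


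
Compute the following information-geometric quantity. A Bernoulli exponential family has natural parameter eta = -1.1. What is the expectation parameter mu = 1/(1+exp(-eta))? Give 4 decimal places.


Dual coordinate (expectation parameter) for Bernoulli:
mu = 1/(1+exp(-eta)).
eta = -1.1.
exp(-eta) = exp(1.1) = 3.004166.
mu = 1/(1+3.004166) = 0.2497

0.2497


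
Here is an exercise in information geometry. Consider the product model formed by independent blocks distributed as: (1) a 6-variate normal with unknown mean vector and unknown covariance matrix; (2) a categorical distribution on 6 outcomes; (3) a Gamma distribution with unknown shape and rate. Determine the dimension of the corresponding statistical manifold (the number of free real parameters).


The dimension of a statistical manifold equals the number of free
(independent) real parameters of the model. For a product of independent
blocks the parameter counts add.
- 6-variate normal: 6 (mean) + 6*7/2 = 21 (symmetric covariance) = 27.
- categorical on 6 outcomes (probabilities sum to 1): 6-1 = 5.
- Gamma (shape, rate): 2.
Total = 27 + 5 + 2 = 34.
Dimension = 34

34


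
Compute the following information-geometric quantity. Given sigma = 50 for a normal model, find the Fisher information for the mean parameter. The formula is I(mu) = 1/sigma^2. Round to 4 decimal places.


The Fisher information for the mean of a normal distribution is I(mu) = 1/sigma^2.
sigma = 50, so sigma^2 = 2500.
I(mu) = 1/2500 = 0.0004

0.0004


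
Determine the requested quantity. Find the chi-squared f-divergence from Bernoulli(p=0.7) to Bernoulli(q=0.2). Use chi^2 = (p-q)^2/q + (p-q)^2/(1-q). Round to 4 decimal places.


Chi-squared divergence between Bernoulli distributions:
chi^2 = (p-q)^2/q + (p-q)^2/(1-q).
p = 0.7, q = 0.2, p-q = 0.5.
(p-q)^2 = 0.25.
term1 = 0.25/0.2 = 1.25.
term2 = 0.25/0.8 = 0.3125.
chi^2 = 1.25 + 0.3125 = 1.5625

1.5625


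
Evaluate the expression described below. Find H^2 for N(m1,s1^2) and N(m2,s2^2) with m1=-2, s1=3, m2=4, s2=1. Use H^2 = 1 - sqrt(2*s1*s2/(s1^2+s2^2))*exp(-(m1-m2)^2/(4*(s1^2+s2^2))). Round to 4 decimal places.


Squared Hellinger distance for Gaussians:
H^2 = 1 - sqrt(2*s1*s2/(s1^2+s2^2)) * exp(-(m1-m2)^2/(4*(s1^2+s2^2))).
s1^2 = 9, s2^2 = 1, s1^2+s2^2 = 10.
sqrt(2*3*1/(10)) = 0.774597.
(m1-m2)^2 = (-6)^2 = 36.
exp(-36/(4*10)) = exp(-0.9) = 0.40657.
H^2 = 1 - 0.774597*0.40657 = 0.6851

0.6851


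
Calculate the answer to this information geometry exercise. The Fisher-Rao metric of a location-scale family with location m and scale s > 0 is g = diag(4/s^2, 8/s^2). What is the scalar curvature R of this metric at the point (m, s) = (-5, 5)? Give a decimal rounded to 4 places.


The metric has the form g = (A dm^2 + B ds^2)/s^2 with A = 4, B = 8.
Substitute u = sqrt(A/B)*m: g = B*(du^2 + ds^2)/s^2, i.e. B times the
Poincare upper half-plane metric, which has constant Gaussian curvature -1.
Scaling a 2D metric by a constant c divides the Gaussian curvature by c,
so K = -1/B = -1/(8) = -0.1250 everywhere (the point (m, s) = (-5, 5) is irrelevant:
the curvature is constant).
Scalar curvature in dimension 2: R = 2K = -2/(8) = -0.2500.

-0.2500


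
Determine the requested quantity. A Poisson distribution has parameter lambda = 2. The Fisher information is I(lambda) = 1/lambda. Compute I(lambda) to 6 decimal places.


Fisher information for Poisson: I(lambda) = 1/lambda.
lambda = 2.
I(lambda) = 1/2 = 0.500000

0.500000


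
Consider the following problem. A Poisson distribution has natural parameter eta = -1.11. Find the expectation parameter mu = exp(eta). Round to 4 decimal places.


Expectation parameter for Poisson exponential family:
mu = exp(eta).
eta = -1.11.
mu = exp(-1.11) = 0.3296

0.3296


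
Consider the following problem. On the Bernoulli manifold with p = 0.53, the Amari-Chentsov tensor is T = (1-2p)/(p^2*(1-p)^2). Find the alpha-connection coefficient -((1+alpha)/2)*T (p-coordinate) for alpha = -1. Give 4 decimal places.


Skewness (Amari-Chentsov) tensor: T = (1-2p)/(p^2*(1-p)^2).
p = 0.53, 1-2p = -0.06, p^2 = 0.2809, (1-p)^2 = 0.2209.
T = -0.06/(0.2809 * 0.2209) = -0.96695.
In the p-coordinate, Gamma^(alpha) = Gamma^(0) - (alpha/2)*T with Gamma^(0) = (1/2)*g'(p) = -T/2,
so Gamma^(alpha) = -((1+alpha)/2)*T.
alpha = -1, -(1+alpha)/2 = 0.0.
Gamma = 0.0 * -0.96695 = 0.0000

0.0000


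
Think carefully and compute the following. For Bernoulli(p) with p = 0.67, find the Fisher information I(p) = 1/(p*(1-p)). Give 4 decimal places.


For Bernoulli(p), Fisher information is I(p) = 1/(p*(1-p)).
p = 0.67, 1-p = 0.33.
p*(1-p) = 0.2211.
I(p) = 1/0.2211 = 4.5228

4.5228


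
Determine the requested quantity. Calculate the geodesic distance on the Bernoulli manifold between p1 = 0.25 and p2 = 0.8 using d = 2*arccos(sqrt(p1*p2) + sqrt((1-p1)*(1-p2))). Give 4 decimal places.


Geodesic distance on Bernoulli manifold:
d(p1,p2) = 2*arccos(sqrt(p1*p2) + sqrt((1-p1)*(1-p2))).
sqrt(p1*p2) = sqrt(0.25*0.8) = 0.447214.
sqrt((1-p1)*(1-p2)) = sqrt(0.75*0.2) = 0.387298.
arg = 0.447214 + 0.387298 = 0.834512.
d = 2*arccos(0.834512) = 1.1671

1.1671


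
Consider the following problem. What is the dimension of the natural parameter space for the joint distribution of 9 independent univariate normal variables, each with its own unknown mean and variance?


Exponential family dimension calculation:
Each univariate normal has two natural parameters (mu/sigma^2 and -1/(2 sigma^2)).
With 9 independent components, dim = 2 * 9 = 18.

18


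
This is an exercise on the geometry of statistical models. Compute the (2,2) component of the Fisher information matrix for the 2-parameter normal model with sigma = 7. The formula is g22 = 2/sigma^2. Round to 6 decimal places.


For the 2-parameter normal family, the Fisher metric has:
  g11 = 1/sigma^2, g22 = 2/sigma^2.
sigma = 7, sigma^2 = 49.
g22 = 0.040816

0.040816


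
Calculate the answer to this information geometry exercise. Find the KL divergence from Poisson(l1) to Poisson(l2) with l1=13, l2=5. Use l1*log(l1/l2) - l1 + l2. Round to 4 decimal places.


KL divergence for Poisson:
KL = l1*log(l1/l2) - l1 + l2.
l1 = 13, l2 = 5.
log(13/5) = 0.955511.
l1*log(l1/l2) = 13 * 0.955511 = 12.421649.
KL = 12.421649 - 13 + 5 = 4.4216

4.4216


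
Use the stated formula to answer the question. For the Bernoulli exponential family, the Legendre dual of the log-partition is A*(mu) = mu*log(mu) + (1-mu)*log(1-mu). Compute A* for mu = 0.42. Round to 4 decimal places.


Legendre transform for Bernoulli:
A*(mu) = mu*log(mu) + (1-mu)*log(1-mu).
mu = 0.42, 1-mu = 0.58.
mu*log(mu) = 0.42*log(0.42) = -0.36435.
(1-mu)*log(1-mu) = 0.58*log(0.58) = -0.315942.
A* = -0.36435 + -0.315942 = -0.6803

-0.6803


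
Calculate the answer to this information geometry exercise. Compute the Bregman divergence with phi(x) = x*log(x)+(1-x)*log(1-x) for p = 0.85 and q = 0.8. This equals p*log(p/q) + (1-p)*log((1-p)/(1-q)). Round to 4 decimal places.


Bregman divergence with negative entropy generator:
D = p*log(p/q) + (1-p)*log((1-p)/(1-q)).
p = 0.85, q = 0.8.
p*log(p/q) = 0.85*log(0.85/0.8) = 0.051531.
(1-p)*log((1-p)/(1-q)) = 0.15*log(0.15/0.2) = -0.043152.
D = 0.051531 + -0.043152 = 0.0084

0.0084


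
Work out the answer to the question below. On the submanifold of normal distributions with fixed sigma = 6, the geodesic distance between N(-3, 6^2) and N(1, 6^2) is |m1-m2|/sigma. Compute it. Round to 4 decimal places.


On the fixed-variance normal subfamily, geodesic distance = |m1-m2|/sigma.
|-3 - 1| = 4.
sigma = 6.
d = 4/6 = 0.6667

0.6667


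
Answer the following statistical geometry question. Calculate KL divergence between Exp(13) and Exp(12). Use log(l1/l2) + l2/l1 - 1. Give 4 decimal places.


KL divergence for exponential family:
KL = log(l1/l2) + l2/l1 - 1.
log(13/12) = 0.080043.
12/13 = 0.923077.
KL = 0.080043 + 0.923077 - 1 = 0.0031

0.0031


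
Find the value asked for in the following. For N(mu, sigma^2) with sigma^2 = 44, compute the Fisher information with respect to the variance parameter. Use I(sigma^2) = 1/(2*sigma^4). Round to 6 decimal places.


Fisher information for variance: I(sigma^2) = 1/(2*sigma^4).
sigma^2 = 44, so sigma^4 = 1936.
I = 1/(2*1936) = 1/3872 = 0.000258

0.000258


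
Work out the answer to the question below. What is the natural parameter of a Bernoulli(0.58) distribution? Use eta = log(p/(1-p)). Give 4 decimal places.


Natural parameter for Bernoulli: eta = log(p/(1-p)).
p = 0.58, 1-p = 0.42.
p/(1-p) = 1.380952.
eta = log(1.380952) = 0.3228

0.3228


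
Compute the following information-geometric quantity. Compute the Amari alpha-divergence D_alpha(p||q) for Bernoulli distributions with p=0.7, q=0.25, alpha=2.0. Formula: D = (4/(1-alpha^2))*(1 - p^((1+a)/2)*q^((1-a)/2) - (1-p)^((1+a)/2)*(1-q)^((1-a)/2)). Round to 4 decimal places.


Amari alpha-divergence:
D = (4/(1-alpha^2))*(1 - p^((1+a)/2)*q^((1-a)/2) - (1-p)^((1+a)/2)*(1-q)^((1-a)/2)).
alpha = 2.0, p = 0.7, q = 0.25.
e1 = (1+alpha)/2 = 1.5, e2 = (1-alpha)/2 = -0.5.
t1 = p^e1 * q^e2 = 0.7^1.5 * 0.25^-0.5 = 1.171324.
t2 = (1-p)^e1 * (1-q)^e2 = 0.3^1.5 * 0.75^-0.5 = 0.189737.
4/(1-alpha^2) = -1.333333.
D = -1.333333*(1 - 1.171324 - 0.189737) = 0.4814

0.4814


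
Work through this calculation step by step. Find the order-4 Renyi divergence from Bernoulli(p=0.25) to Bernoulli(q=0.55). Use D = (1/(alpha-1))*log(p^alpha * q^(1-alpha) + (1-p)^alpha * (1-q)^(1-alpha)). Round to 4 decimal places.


Renyi divergence of order alpha between Bernoulli distributions:
D = (1/(alpha-1))*log(p^alpha * q^(1-alpha) + (1-p)^alpha * (1-q)^(1-alpha)).
alpha = 4, p = 0.25, q = 0.55.
p^alpha * q^(1-alpha) = 0.25^4 * 0.55^-3 = 0.023479.
(1-p)^alpha * (1-q)^(1-alpha) = 0.75^4 * 0.45^-3 = 3.472222.
sum = 0.023479 + 3.472222 = 3.495701.
D = (1/3)*log(3.495701) = 0.4172

0.4172


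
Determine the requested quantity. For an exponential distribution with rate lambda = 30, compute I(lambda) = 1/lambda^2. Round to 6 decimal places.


Fisher information for exponential: I(lambda) = 1/lambda^2.
lambda = 30, lambda^2 = 900.
I = 1/900 = 0.001111

0.001111


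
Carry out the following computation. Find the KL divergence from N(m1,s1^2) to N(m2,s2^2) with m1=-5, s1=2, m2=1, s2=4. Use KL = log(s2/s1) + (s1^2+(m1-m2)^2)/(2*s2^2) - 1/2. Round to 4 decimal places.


KL divergence between normal distributions:
KL = log(s2/s1) + (s1^2 + (m1-m2)^2)/(2*s2^2) - 1/2.
log(4/2) = 0.693147.
(2^2 + (-5-1)^2)/(2*4^2) = (4 + 36)/32 = 1.25.
KL = 0.693147 + 1.25 - 0.5 = 1.4431

1.4431


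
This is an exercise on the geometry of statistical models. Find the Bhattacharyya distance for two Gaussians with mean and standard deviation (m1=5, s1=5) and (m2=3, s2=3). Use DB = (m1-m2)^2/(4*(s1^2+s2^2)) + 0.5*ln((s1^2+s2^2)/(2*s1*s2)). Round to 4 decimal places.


Bhattacharyya distance between two Gaussians:
DB = (m1-m2)^2/(4*(s1^2+s2^2)) + (1/2)*ln((s1^2+s2^2)/(2*s1*s2)).
(m1-m2)^2 = (2)^2 = 4.
s1^2+s2^2 = 25 + 9 = 34.
term1 = 4/136 = 0.029412.
term2 = 0.5*ln(34/30.0) = 0.062582.
DB = 0.029412 + 0.062582 = 0.0920

0.0920


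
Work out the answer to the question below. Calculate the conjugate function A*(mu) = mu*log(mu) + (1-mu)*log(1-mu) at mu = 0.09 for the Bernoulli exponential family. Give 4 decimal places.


Legendre transform for Bernoulli:
A*(mu) = mu*log(mu) + (1-mu)*log(1-mu).
mu = 0.09, 1-mu = 0.91.
mu*log(mu) = 0.09*log(0.09) = -0.216715.
(1-mu)*log(1-mu) = 0.91*log(0.91) = -0.085823.
A* = -0.216715 + -0.085823 = -0.3025

-0.3025


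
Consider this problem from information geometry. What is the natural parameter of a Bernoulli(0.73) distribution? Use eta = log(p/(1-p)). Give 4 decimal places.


Natural parameter for Bernoulli: eta = log(p/(1-p)).
p = 0.73, 1-p = 0.27.
p/(1-p) = 2.703704.
eta = log(2.703704) = 0.9946

0.9946


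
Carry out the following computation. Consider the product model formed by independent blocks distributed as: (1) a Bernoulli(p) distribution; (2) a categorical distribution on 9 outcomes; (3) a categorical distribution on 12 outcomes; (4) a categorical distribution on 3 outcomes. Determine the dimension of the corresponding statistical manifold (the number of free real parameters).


The dimension of a statistical manifold equals the number of free
(independent) real parameters of the model. For a product of independent
blocks the parameter counts add.
- Bernoulli (p): 1.
- categorical on 9 outcomes (probabilities sum to 1): 9-1 = 8.
- categorical on 12 outcomes (probabilities sum to 1): 12-1 = 11.
- categorical on 3 outcomes (probabilities sum to 1): 3-1 = 2.
Total = 1 + 8 + 11 + 2 = 22.
Dimension = 22

22


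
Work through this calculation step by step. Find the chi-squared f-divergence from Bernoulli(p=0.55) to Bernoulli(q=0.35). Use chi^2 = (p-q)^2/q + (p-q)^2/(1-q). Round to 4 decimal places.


Chi-squared divergence between Bernoulli distributions:
chi^2 = (p-q)^2/q + (p-q)^2/(1-q).
p = 0.55, q = 0.35, p-q = 0.2.
(p-q)^2 = 0.04.
term1 = 0.04/0.35 = 0.114286.
term2 = 0.04/0.65 = 0.061538.
chi^2 = 0.114286 + 0.061538 = 0.1758

0.1758


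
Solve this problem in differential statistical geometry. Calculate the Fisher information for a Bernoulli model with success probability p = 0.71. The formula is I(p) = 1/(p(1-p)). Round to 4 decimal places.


For Bernoulli(p), Fisher information is I(p) = 1/(p*(1-p)).
p = 0.71, 1-p = 0.29.
p*(1-p) = 0.2059.
I(p) = 1/0.2059 = 4.8567

4.8567


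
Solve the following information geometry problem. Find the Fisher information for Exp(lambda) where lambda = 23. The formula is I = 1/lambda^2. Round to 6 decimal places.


Fisher information for exponential: I(lambda) = 1/lambda^2.
lambda = 23, lambda^2 = 529.
I = 1/529 = 0.001890

0.001890


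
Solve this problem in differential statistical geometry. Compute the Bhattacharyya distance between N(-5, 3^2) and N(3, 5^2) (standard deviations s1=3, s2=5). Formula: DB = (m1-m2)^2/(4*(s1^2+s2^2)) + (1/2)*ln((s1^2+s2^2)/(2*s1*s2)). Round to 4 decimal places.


Bhattacharyya distance between two Gaussians:
DB = (m1-m2)^2/(4*(s1^2+s2^2)) + (1/2)*ln((s1^2+s2^2)/(2*s1*s2)).
(m1-m2)^2 = (-8)^2 = 64.
s1^2+s2^2 = 9 + 25 = 34.
term1 = 64/136 = 0.470588.
term2 = 0.5*ln(34/30.0) = 0.062582.
DB = 0.470588 + 0.062582 = 0.5332

0.5332


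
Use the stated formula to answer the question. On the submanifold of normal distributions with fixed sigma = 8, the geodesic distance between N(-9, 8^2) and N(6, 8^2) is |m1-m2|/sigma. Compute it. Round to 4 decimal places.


On the fixed-variance normal subfamily, geodesic distance = |m1-m2|/sigma.
|-9 - 6| = 15.
sigma = 8.
d = 15/8 = 1.8750

1.8750


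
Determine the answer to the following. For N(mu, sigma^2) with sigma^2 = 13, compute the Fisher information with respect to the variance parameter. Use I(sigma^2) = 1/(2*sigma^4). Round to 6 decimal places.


Fisher information for variance: I(sigma^2) = 1/(2*sigma^4).
sigma^2 = 13, so sigma^4 = 169.
I = 1/(2*169) = 1/338 = 0.002959

0.002959


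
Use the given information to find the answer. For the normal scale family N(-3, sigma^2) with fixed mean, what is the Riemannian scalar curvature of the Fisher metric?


This family has a single free parameter, so its statistical manifold
is 1-dimensional. The Riemann curvature tensor of any 1-dimensional
Riemannian manifold vanishes identically, so R = 0.

0


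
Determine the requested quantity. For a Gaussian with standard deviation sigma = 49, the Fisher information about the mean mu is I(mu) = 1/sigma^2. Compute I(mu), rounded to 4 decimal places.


The Fisher information for the mean of a normal distribution is I(mu) = 1/sigma^2.
sigma = 49, so sigma^2 = 2401.
I(mu) = 1/2401 = 0.0004

0.0004


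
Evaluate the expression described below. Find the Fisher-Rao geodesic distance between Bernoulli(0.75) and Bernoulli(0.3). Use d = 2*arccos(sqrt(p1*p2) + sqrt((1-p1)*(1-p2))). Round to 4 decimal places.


Geodesic distance on Bernoulli manifold:
d(p1,p2) = 2*arccos(sqrt(p1*p2) + sqrt((1-p1)*(1-p2))).
sqrt(p1*p2) = sqrt(0.75*0.3) = 0.474342.
sqrt((1-p1)*(1-p2)) = sqrt(0.25*0.7) = 0.41833.
arg = 0.474342 + 0.41833 = 0.892672.
d = 2*arccos(0.892672) = 0.9351

0.9351


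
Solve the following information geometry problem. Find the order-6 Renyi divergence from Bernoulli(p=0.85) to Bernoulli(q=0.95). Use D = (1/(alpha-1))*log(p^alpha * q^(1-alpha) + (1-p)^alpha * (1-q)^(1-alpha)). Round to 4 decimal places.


Renyi divergence of order alpha between Bernoulli distributions:
D = (1/(alpha-1))*log(p^alpha * q^(1-alpha) + (1-p)^alpha * (1-q)^(1-alpha)).
alpha = 6, p = 0.85, q = 0.95.
p^alpha * q^(1-alpha) = 0.85^6 * 0.95^-5 = 0.487411.
(1-p)^alpha * (1-q)^(1-alpha) = 0.15^6 * 0.05^-5 = 36.45.
sum = 0.487411 + 36.45 = 36.937411.
D = (1/5)*log(36.937411) = 0.7218

0.7218


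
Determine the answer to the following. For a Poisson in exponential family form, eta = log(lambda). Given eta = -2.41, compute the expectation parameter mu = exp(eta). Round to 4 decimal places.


Expectation parameter for Poisson exponential family:
mu = exp(eta).
eta = -2.41.
mu = exp(-2.41) = 0.0898

0.0898


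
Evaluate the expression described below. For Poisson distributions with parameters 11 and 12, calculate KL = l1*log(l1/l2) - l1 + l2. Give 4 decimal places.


KL divergence for Poisson:
KL = l1*log(l1/l2) - l1 + l2.
l1 = 11, l2 = 12.
log(11/12) = -0.087011.
l1*log(l1/l2) = 11 * -0.087011 = -0.957125.
KL = -0.957125 - 11 + 12 = 0.0429

0.0429


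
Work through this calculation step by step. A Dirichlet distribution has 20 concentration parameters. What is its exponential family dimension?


Exponential family dimension calculation:
Dirichlet with 20 components has 20 natural parameters.

20


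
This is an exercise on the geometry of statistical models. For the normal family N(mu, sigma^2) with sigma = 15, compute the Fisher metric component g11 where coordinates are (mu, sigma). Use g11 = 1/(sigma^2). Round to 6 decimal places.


For the 2-parameter normal family, the Fisher metric has:
  g11 = 1/sigma^2, g22 = 2/sigma^2.
sigma = 15, sigma^2 = 225.
g11 = 0.004444

0.004444


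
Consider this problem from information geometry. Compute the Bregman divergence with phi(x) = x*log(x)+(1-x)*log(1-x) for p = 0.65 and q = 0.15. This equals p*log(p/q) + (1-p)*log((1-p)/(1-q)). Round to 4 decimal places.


Bregman divergence with negative entropy generator:
D = p*log(p/q) + (1-p)*log((1-p)/(1-q)).
p = 0.65, q = 0.15.
p*log(p/q) = 0.65*log(0.65/0.15) = 0.953119.
(1-p)*log((1-p)/(1-q)) = 0.35*log(0.35/0.85) = -0.310556.
D = 0.953119 + -0.310556 = 0.6426

0.6426


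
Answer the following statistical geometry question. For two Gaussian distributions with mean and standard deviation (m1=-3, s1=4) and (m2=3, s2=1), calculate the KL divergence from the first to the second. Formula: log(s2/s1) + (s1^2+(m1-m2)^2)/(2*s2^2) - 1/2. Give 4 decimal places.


KL divergence between normal distributions:
KL = log(s2/s1) + (s1^2 + (m1-m2)^2)/(2*s2^2) - 1/2.
log(1/4) = -1.386294.
(4^2 + (-3-3)^2)/(2*1^2) = (16 + 36)/2 = 26.0.
KL = -1.386294 + 26.0 - 0.5 = 24.1137

24.1137


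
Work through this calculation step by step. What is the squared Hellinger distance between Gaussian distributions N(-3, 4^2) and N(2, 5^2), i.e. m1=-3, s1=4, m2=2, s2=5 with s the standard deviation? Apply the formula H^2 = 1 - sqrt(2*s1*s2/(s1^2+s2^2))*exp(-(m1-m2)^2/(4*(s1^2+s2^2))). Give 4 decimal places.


Squared Hellinger distance for Gaussians:
H^2 = 1 - sqrt(2*s1*s2/(s1^2+s2^2)) * exp(-(m1-m2)^2/(4*(s1^2+s2^2))).
s1^2 = 16, s2^2 = 25, s1^2+s2^2 = 41.
sqrt(2*4*5/(41)) = 0.98773.
(m1-m2)^2 = (-5)^2 = 25.
exp(-25/(4*41)) = exp(-0.152439) = 0.858611.
H^2 = 1 - 0.98773*0.858611 = 0.1519

0.1519


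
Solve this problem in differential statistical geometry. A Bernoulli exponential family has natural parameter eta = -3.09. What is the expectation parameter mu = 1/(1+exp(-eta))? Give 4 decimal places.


Dual coordinate (expectation parameter) for Bernoulli:
mu = 1/(1+exp(-eta)).
eta = -3.09.
exp(-eta) = exp(3.09) = 21.977078.
mu = 1/(1+21.977078) = 0.0435

0.0435


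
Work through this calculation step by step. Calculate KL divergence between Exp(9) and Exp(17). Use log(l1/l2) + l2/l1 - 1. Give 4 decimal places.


KL divergence for exponential family:
KL = log(l1/l2) + l2/l1 - 1.
log(9/17) = -0.635989.
17/9 = 1.888889.
KL = -0.635989 + 1.888889 - 1 = 0.2529

0.2529


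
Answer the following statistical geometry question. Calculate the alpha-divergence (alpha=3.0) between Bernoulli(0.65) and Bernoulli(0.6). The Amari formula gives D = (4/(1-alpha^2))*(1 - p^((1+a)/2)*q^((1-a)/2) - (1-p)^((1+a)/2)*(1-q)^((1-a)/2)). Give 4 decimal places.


Amari alpha-divergence:
D = (4/(1-alpha^2))*(1 - p^((1+a)/2)*q^((1-a)/2) - (1-p)^((1+a)/2)*(1-q)^((1-a)/2)).
alpha = 3.0, p = 0.65, q = 0.6.
e1 = (1+alpha)/2 = 2.0, e2 = (1-alpha)/2 = -1.0.
t1 = p^e1 * q^e2 = 0.65^2.0 * 0.6^-1.0 = 0.704167.
t2 = (1-p)^e1 * (1-q)^e2 = 0.35^2.0 * 0.4^-1.0 = 0.30625.
4/(1-alpha^2) = -0.5.
D = -0.5*(1 - 0.704167 - 0.30625) = 0.0052

0.0052


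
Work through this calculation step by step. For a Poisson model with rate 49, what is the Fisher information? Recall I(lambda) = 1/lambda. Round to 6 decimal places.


Fisher information for Poisson: I(lambda) = 1/lambda.
lambda = 49.
I(lambda) = 1/49 = 0.020408

0.020408


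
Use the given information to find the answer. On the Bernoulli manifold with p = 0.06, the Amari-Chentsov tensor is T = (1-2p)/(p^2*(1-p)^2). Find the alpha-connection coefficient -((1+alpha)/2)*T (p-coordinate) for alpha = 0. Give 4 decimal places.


Skewness (Amari-Chentsov) tensor: T = (1-2p)/(p^2*(1-p)^2).
p = 0.06, 1-2p = 0.88, p^2 = 0.0036, (1-p)^2 = 0.8836.
T = 0.88/(0.0036 * 0.8836) = 276.646044.
In the p-coordinate, Gamma^(alpha) = Gamma^(0) - (alpha/2)*T with Gamma^(0) = (1/2)*g'(p) = -T/2,
so Gamma^(alpha) = -((1+alpha)/2)*T.
alpha = 0, -(1+alpha)/2 = -0.5.
Gamma = -0.5 * 276.646044 = -138.3230

-138.3230


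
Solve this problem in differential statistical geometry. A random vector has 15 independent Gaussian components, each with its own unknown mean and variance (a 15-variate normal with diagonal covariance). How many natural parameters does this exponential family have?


Exponential family dimension calculation:
Each univariate normal has two natural parameters (mu/sigma^2 and -1/(2 sigma^2)).
With 15 independent components, dim = 2 * 15 = 30.

30


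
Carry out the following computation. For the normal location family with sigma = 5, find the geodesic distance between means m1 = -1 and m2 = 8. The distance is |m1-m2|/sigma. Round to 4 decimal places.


On the fixed-variance normal subfamily, geodesic distance = |m1-m2|/sigma.
|-1 - 8| = 9.
sigma = 5.
d = 9/5 = 1.8000

1.8000


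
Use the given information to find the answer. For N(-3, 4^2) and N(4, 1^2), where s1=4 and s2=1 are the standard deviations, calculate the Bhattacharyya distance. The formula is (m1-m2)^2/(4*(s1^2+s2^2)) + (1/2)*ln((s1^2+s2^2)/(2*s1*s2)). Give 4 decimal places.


Bhattacharyya distance between two Gaussians:
DB = (m1-m2)^2/(4*(s1^2+s2^2)) + (1/2)*ln((s1^2+s2^2)/(2*s1*s2)).
(m1-m2)^2 = (-7)^2 = 49.
s1^2+s2^2 = 16 + 1 = 17.
term1 = 49/68 = 0.720588.
term2 = 0.5*ln(17/8.0) = 0.376886.
DB = 0.720588 + 0.376886 = 1.0975

1.0975


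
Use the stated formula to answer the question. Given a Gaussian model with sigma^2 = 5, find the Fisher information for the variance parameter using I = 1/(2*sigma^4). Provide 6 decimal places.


Fisher information for variance: I(sigma^2) = 1/(2*sigma^4).
sigma^2 = 5, so sigma^4 = 25.
I = 1/(2*25) = 1/50 = 0.020000

0.020000


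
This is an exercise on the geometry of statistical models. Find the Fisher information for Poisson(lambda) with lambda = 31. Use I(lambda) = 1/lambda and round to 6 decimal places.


Fisher information for Poisson: I(lambda) = 1/lambda.
lambda = 31.
I(lambda) = 1/31 = 0.032258

0.032258


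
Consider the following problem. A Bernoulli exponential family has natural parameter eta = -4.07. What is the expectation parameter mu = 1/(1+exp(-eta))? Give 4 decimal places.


Dual coordinate (expectation parameter) for Bernoulli:
mu = 1/(1+exp(-eta)).
eta = -4.07.
exp(-eta) = exp(4.07) = 58.556963.
mu = 1/(1+58.556963) = 0.0168

0.0168


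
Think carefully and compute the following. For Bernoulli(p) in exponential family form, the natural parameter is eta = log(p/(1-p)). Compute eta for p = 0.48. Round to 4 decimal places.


Natural parameter for Bernoulli: eta = log(p/(1-p)).
p = 0.48, 1-p = 0.52.
p/(1-p) = 0.923077.
eta = log(0.923077) = -0.0800

-0.0800


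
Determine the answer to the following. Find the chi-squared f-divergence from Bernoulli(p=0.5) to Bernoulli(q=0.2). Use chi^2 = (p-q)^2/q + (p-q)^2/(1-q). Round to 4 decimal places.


Chi-squared divergence between Bernoulli distributions:
chi^2 = (p-q)^2/q + (p-q)^2/(1-q).
p = 0.5, q = 0.2, p-q = 0.3.
(p-q)^2 = 0.09.
term1 = 0.09/0.2 = 0.45.
term2 = 0.09/0.8 = 0.1125.
chi^2 = 0.45 + 0.1125 = 0.5625

0.5625


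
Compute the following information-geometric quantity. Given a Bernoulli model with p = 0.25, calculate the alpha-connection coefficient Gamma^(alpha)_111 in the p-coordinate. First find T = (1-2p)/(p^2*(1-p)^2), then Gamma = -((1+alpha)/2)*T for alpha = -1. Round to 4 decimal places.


Skewness (Amari-Chentsov) tensor: T = (1-2p)/(p^2*(1-p)^2).
p = 0.25, 1-2p = 0.5, p^2 = 0.0625, (1-p)^2 = 0.5625.
T = 0.5/(0.0625 * 0.5625) = 14.222222.
In the p-coordinate, Gamma^(alpha) = Gamma^(0) - (alpha/2)*T with Gamma^(0) = (1/2)*g'(p) = -T/2,
so Gamma^(alpha) = -((1+alpha)/2)*T.
alpha = -1, -(1+alpha)/2 = 0.0.
Gamma = 0.0 * 14.222222 = 0.0000

0.0000


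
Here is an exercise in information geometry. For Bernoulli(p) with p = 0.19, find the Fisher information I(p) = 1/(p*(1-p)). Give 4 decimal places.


For Bernoulli(p), Fisher information is I(p) = 1/(p*(1-p)).
p = 0.19, 1-p = 0.81.
p*(1-p) = 0.1539.
I(p) = 1/0.1539 = 6.4977

6.4977


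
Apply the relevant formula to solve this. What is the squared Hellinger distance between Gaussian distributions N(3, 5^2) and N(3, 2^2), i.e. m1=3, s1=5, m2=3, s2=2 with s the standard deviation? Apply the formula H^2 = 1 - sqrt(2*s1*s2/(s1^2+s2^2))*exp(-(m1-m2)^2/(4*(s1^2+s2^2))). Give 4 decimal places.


Squared Hellinger distance for Gaussians:
H^2 = 1 - sqrt(2*s1*s2/(s1^2+s2^2)) * exp(-(m1-m2)^2/(4*(s1^2+s2^2))).
s1^2 = 25, s2^2 = 4, s1^2+s2^2 = 29.
sqrt(2*5*2/(29)) = 0.830455.
(m1-m2)^2 = (0)^2 = 0.
exp(-0/(4*29)) = exp(0.0) = 1.0.
H^2 = 1 - 0.830455*1.0 = 0.1695

0.1695


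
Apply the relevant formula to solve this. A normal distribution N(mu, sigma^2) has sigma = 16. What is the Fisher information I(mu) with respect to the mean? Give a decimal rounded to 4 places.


The Fisher information for the mean of a normal distribution is I(mu) = 1/sigma^2.
sigma = 16, so sigma^2 = 256.
I(mu) = 1/256 = 0.0039

0.0039


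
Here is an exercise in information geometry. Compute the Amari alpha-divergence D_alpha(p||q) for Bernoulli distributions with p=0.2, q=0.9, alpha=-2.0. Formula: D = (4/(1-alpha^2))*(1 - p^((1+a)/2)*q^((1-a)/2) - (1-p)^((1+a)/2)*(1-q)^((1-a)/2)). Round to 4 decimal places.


Amari alpha-divergence:
D = (4/(1-alpha^2))*(1 - p^((1+a)/2)*q^((1-a)/2) - (1-p)^((1+a)/2)*(1-q)^((1-a)/2)).
alpha = -2.0, p = 0.2, q = 0.9.
e1 = (1+alpha)/2 = -0.5, e2 = (1-alpha)/2 = 1.5.
t1 = p^e1 * q^e2 = 0.2^-0.5 * 0.9^1.5 = 1.909188.
t2 = (1-p)^e1 * (1-q)^e2 = 0.8^-0.5 * 0.1^1.5 = 0.035355.
4/(1-alpha^2) = -1.333333.
D = -1.333333*(1 - 1.909188 - 0.035355) = 1.2594

1.2594


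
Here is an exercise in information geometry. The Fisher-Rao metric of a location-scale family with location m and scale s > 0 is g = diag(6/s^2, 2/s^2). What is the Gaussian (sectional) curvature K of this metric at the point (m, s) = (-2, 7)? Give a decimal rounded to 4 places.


The metric has the form g = (A dm^2 + B ds^2)/s^2 with A = 6, B = 2.
Substitute u = sqrt(A/B)*m: g = B*(du^2 + ds^2)/s^2, i.e. B times the
Poincare upper half-plane metric, which has constant Gaussian curvature -1.
Scaling a 2D metric by a constant c divides the Gaussian curvature by c,
so K = -1/B = -1/(2) = -0.5000 everywhere (the point (m, s) = (-2, 7) is irrelevant:
the curvature is constant).
The requested Gaussian curvature is K = -0.5000.

-0.5000


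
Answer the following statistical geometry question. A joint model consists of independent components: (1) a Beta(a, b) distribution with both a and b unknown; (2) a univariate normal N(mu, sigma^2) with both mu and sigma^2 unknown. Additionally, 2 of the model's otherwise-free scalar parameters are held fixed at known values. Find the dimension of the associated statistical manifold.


The dimension of a statistical manifold equals the number of free
(independent) real parameters of the model. For a product of independent
blocks the parameter counts add.
- Beta (a, b): 2.
- normal (mu, sigma^2): 2.
Total = 2 + 2 = 4.
2 parameter(s) fixed at known values: 4 - 2 = 2.
Dimension = 2

2


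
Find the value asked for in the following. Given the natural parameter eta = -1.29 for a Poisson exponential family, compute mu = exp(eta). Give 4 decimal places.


Expectation parameter for Poisson exponential family:
mu = exp(eta).
eta = -1.29.
mu = exp(-1.29) = 0.2753

0.2753


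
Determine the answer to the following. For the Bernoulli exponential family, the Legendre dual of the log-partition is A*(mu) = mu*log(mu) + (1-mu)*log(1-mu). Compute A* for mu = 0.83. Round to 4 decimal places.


Legendre transform for Bernoulli:
A*(mu) = mu*log(mu) + (1-mu)*log(1-mu).
mu = 0.83, 1-mu = 0.17.
mu*log(mu) = 0.83*log(0.83) = -0.154654.
(1-mu)*log(1-mu) = 0.17*log(0.17) = -0.301233.
A* = -0.154654 + -0.301233 = -0.4559

-0.4559


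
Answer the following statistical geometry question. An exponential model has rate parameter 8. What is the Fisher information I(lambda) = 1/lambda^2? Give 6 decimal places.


Fisher information for exponential: I(lambda) = 1/lambda^2.
lambda = 8, lambda^2 = 64.
I = 1/64 = 0.015625

0.015625


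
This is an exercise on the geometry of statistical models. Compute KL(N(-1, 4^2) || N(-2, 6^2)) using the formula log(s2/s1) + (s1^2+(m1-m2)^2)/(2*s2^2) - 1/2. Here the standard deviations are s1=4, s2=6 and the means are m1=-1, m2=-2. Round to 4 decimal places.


KL divergence between normal distributions:
KL = log(s2/s1) + (s1^2 + (m1-m2)^2)/(2*s2^2) - 1/2.
log(6/4) = 0.405465.
(4^2 + (-1--2)^2)/(2*6^2) = (16 + 1)/72 = 0.236111.
KL = 0.405465 + 0.236111 - 0.5 = 0.1416

0.1416


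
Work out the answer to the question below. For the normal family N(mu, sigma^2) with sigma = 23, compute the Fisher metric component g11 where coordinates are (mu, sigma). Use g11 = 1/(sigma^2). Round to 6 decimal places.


For the 2-parameter normal family, the Fisher metric has:
  g11 = 1/sigma^2, g22 = 2/sigma^2.
sigma = 23, sigma^2 = 529.
g11 = 0.001890

0.001890


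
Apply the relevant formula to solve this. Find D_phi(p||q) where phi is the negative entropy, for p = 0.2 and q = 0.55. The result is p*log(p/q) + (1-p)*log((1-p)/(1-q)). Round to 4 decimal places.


Bregman divergence with negative entropy generator:
D = p*log(p/q) + (1-p)*log((1-p)/(1-q)).
p = 0.2, q = 0.55.
p*log(p/q) = 0.2*log(0.2/0.55) = -0.20232.
(1-p)*log((1-p)/(1-q)) = 0.8*log(0.8/0.45) = 0.460291.
D = -0.20232 + 0.460291 = 0.2580

0.2580


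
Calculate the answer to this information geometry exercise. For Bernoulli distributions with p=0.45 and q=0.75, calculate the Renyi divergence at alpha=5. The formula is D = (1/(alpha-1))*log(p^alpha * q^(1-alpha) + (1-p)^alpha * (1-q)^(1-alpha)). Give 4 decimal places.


Renyi divergence of order alpha between Bernoulli distributions:
D = (1/(alpha-1))*log(p^alpha * q^(1-alpha) + (1-p)^alpha * (1-q)^(1-alpha)).
alpha = 5, p = 0.45, q = 0.75.
p^alpha * q^(1-alpha) = 0.45^5 * 0.75^-4 = 0.05832.
(1-p)^alpha * (1-q)^(1-alpha) = 0.55^5 * 0.25^-4 = 12.88408.
sum = 0.05832 + 12.88408 = 12.9424.
D = (1/4)*log(12.9424) = 0.6401

0.6401


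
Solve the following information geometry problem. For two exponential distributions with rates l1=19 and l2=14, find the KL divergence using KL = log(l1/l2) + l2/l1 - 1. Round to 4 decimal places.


KL divergence for exponential family:
KL = log(l1/l2) + l2/l1 - 1.
log(19/14) = 0.305382.
14/19 = 0.736842.
KL = 0.305382 + 0.736842 - 1 = 0.0422

0.0422


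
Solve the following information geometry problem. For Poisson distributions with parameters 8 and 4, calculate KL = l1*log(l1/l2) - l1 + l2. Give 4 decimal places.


KL divergence for Poisson:
KL = l1*log(l1/l2) - l1 + l2.
l1 = 8, l2 = 4.
log(8/4) = 0.693147.
l1*log(l1/l2) = 8 * 0.693147 = 5.545177.
KL = 5.545177 - 8 + 4 = 1.5452

1.5452


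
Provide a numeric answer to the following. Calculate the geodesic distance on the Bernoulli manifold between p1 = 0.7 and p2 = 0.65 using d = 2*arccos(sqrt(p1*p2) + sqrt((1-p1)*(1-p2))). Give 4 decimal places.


Geodesic distance on Bernoulli manifold:
d(p1,p2) = 2*arccos(sqrt(p1*p2) + sqrt((1-p1)*(1-p2))).
sqrt(p1*p2) = sqrt(0.7*0.65) = 0.674537.
sqrt((1-p1)*(1-p2)) = sqrt(0.3*0.35) = 0.324037.
arg = 0.674537 + 0.324037 = 0.998574.
d = 2*arccos(0.998574) = 0.1068

0.1068


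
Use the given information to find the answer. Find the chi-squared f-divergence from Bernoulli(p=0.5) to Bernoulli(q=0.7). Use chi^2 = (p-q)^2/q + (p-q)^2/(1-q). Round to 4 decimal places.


Chi-squared divergence between Bernoulli distributions:
chi^2 = (p-q)^2/q + (p-q)^2/(1-q).
p = 0.5, q = 0.7, p-q = -0.2.
(p-q)^2 = 0.04.
term1 = 0.04/0.7 = 0.057143.
term2 = 0.04/0.3 = 0.133333.
chi^2 = 0.057143 + 0.133333 = 0.1905

0.1905


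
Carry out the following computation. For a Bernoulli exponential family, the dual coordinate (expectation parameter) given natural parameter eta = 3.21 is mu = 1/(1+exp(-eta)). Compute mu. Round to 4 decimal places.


Dual coordinate (expectation parameter) for Bernoulli:
mu = 1/(1+exp(-eta)).
eta = 3.21.
exp(-eta) = exp(-3.21) = 0.040357.
mu = 1/(1+0.040357) = 0.9612

0.9612


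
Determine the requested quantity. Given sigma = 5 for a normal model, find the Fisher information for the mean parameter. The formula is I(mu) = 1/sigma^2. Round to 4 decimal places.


The Fisher information for the mean of a normal distribution is I(mu) = 1/sigma^2.
sigma = 5, so sigma^2 = 25.
I(mu) = 1/25 = 0.0400

0.0400


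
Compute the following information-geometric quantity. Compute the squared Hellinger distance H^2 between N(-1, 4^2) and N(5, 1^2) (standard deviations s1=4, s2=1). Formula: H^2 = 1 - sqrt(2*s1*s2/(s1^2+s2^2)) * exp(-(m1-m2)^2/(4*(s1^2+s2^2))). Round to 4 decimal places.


Squared Hellinger distance for Gaussians:
H^2 = 1 - sqrt(2*s1*s2/(s1^2+s2^2)) * exp(-(m1-m2)^2/(4*(s1^2+s2^2))).
s1^2 = 16, s2^2 = 1, s1^2+s2^2 = 17.
sqrt(2*4*1/(17)) = 0.685994.
(m1-m2)^2 = (-6)^2 = 36.
exp(-36/(4*17)) = exp(-0.529412) = 0.588951.
H^2 = 1 - 0.685994*0.588951 = 0.5960

0.5960


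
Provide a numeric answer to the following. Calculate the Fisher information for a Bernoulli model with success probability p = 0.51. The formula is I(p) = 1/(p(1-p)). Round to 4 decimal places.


For Bernoulli(p), Fisher information is I(p) = 1/(p*(1-p)).
p = 0.51, 1-p = 0.49.
p*(1-p) = 0.2499.
I(p) = 1/0.2499 = 4.0016

4.0016


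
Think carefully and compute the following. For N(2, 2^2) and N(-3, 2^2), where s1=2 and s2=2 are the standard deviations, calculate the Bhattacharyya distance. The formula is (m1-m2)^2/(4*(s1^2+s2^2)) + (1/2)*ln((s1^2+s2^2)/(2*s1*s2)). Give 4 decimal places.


Bhattacharyya distance between two Gaussians:
DB = (m1-m2)^2/(4*(s1^2+s2^2)) + (1/2)*ln((s1^2+s2^2)/(2*s1*s2)).
(m1-m2)^2 = (5)^2 = 25.
s1^2+s2^2 = 4 + 4 = 8.
term1 = 25/32 = 0.78125.
term2 = 0.5*ln(8/8.0) = 0.0.
DB = 0.78125 + 0.0 = 0.7813

0.7813


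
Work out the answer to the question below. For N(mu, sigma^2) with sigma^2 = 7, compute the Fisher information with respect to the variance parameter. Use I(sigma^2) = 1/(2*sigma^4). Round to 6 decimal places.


Fisher information for variance: I(sigma^2) = 1/(2*sigma^4).
sigma^2 = 7, so sigma^4 = 49.
I = 1/(2*49) = 1/98 = 0.010204

0.010204


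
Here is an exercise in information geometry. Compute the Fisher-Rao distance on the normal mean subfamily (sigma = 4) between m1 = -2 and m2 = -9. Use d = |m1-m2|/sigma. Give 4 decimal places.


On the fixed-variance normal subfamily, geodesic distance = |m1-m2|/sigma.
|-2 - -9| = 7.
sigma = 4.
d = 7/4 = 1.7500

1.7500


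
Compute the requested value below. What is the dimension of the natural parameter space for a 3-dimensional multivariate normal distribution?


Exponential family dimension calculation:
For 3-dim MVN: mean has 3 params, covariance has 3*4/2 = 6 unique entries.
Total dim = 3 + 6 = 9.

9


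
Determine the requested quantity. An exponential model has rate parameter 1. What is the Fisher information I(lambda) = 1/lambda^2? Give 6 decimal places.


Fisher information for exponential: I(lambda) = 1/lambda^2.
lambda = 1, lambda^2 = 1.
I = 1/1 = 1.000000

1.000000


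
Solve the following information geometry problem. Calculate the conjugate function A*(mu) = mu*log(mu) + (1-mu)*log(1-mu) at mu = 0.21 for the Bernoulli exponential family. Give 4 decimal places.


Legendre transform for Bernoulli:
A*(mu) = mu*log(mu) + (1-mu)*log(1-mu).
mu = 0.21, 1-mu = 0.79.
mu*log(mu) = 0.21*log(0.21) = -0.327736.
(1-mu)*log(1-mu) = 0.79*log(0.79) = -0.186221.
A* = -0.327736 + -0.186221 = -0.5140

-0.5140
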